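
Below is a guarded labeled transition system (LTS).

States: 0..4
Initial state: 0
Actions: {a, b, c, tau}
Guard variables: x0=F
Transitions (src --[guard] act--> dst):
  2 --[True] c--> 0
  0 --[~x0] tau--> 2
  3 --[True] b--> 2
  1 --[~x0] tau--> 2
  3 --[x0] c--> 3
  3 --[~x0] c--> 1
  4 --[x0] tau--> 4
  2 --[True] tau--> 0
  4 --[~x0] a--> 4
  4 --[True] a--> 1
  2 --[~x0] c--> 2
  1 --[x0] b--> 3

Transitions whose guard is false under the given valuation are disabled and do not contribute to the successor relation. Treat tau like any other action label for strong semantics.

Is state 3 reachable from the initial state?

After dropping false guards: 9 live edges.
Layer 0: {0}
Layer 1: {2}  cumulative {0,2}
R = {0,2}

Answer: UNREACHABLE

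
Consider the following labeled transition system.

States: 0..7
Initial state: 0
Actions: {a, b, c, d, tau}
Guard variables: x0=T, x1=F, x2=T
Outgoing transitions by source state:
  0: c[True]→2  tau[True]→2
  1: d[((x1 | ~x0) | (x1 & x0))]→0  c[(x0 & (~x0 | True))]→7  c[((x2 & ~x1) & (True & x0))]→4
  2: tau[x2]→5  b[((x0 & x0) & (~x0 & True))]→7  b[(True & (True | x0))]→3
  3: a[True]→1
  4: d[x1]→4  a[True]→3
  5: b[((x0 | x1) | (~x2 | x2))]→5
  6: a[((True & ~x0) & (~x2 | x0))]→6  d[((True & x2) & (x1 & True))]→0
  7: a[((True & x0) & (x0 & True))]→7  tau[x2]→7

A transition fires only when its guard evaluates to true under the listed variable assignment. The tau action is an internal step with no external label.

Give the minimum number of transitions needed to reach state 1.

Layered search for 1:
  Layer 0: {0}
  Layer 1: {2}
  Layer 2: {3,5}
  Layer 3: {1}
1 enters at depth 3; path c·b·a

Answer: 3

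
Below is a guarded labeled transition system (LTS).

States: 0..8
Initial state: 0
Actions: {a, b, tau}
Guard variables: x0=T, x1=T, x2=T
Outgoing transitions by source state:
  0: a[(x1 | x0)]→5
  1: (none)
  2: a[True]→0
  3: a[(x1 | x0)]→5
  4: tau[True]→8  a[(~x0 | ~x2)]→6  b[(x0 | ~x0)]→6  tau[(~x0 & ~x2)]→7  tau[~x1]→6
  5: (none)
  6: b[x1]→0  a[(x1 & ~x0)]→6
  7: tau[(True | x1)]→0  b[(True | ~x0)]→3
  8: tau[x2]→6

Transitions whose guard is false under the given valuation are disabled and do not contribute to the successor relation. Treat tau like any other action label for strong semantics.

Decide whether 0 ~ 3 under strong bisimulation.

Answer: BISIMILAR

Working:
Compute ~ classes (split until stable):
  round 0: {{0,1,2,3,4,5,6,7,8}}
  round 1: {{0,2,3},{1,5},{4,7},{6},{8}}
  round 2: {{0,3},{1,5},{2},{4},{6},{7},{8}}
7 equivalence class(es) (converged in 3)
0∈{0,3}, 3∈{0,3}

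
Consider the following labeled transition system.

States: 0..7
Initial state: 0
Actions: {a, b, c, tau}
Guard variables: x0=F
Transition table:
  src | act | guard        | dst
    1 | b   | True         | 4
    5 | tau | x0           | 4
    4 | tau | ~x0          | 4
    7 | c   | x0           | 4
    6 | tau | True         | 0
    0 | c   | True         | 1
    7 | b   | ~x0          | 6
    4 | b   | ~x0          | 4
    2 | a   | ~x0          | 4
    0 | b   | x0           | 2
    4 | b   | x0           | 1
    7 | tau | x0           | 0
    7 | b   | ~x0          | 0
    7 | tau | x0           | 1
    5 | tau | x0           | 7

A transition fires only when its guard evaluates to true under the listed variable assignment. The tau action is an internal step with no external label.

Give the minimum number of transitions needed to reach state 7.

Breadth-first toward 7:
  depth 0: {0}
  depth 1: {1}
  depth 2: {4}
7 never appears.

Answer: UNREACHABLE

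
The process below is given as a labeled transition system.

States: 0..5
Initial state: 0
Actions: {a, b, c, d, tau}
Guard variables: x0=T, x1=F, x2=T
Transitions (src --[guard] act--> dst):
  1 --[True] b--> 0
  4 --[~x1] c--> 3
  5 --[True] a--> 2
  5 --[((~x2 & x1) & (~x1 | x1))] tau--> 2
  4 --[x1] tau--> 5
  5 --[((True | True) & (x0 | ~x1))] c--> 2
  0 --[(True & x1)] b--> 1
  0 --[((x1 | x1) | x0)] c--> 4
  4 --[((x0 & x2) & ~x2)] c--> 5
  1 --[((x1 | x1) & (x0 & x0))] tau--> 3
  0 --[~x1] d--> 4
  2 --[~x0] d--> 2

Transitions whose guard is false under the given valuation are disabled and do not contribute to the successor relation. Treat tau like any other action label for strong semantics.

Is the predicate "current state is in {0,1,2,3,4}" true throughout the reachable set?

Inv-set: {0,1,2,3,4}
Reachable = {0,3,4}
  0: ✓
  3: ✓
  4: ✓

Answer: INVARIANT HOLDS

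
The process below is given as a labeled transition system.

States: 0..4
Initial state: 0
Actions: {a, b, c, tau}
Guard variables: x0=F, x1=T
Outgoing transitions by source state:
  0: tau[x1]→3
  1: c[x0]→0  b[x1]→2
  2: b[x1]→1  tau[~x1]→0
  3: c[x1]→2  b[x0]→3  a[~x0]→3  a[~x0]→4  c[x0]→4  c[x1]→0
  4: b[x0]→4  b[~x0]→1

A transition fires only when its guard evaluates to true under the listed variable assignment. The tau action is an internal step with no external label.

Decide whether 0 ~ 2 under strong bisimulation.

Bisimulation quotient by refinement:
  P[0] = {{0,1,2,3,4}}
  P[1] = {{0},{1,2,4},{3}}
stable after 2 split(s): 3 block(s)
[0]={0}  [2]={1,2,4}

Answer: NOT BISIMILAR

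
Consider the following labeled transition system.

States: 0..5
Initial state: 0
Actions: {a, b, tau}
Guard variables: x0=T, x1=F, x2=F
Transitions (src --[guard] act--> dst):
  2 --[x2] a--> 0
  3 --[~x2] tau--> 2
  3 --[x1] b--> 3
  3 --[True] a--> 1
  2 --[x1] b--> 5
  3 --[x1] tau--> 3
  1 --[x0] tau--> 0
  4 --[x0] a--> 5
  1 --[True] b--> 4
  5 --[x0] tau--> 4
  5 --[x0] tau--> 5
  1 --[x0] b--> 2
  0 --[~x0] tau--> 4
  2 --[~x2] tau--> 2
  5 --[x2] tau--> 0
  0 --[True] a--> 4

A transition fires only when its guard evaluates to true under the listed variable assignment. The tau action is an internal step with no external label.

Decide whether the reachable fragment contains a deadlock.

Reach set: {0,4,5}
  0: a→4  [1 exit(s)]
  4: a→5  [1 exit(s)]
  5: tau→4  tau→5  [2 exit(s)]

Answer: DEADLOCK-FREE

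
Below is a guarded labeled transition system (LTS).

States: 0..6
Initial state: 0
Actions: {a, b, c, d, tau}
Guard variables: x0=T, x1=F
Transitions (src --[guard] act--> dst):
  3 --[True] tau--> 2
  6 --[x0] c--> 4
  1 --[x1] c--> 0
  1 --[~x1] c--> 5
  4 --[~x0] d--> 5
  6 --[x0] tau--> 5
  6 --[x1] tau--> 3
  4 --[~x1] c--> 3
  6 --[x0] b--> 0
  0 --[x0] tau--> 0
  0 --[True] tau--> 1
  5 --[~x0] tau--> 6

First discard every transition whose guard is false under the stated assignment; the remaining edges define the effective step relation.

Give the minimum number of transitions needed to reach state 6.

Breadth-first toward 6:
  L0 = {0}
  L1 = {1}
  L2 = {5}
6 never appears.

Answer: UNREACHABLE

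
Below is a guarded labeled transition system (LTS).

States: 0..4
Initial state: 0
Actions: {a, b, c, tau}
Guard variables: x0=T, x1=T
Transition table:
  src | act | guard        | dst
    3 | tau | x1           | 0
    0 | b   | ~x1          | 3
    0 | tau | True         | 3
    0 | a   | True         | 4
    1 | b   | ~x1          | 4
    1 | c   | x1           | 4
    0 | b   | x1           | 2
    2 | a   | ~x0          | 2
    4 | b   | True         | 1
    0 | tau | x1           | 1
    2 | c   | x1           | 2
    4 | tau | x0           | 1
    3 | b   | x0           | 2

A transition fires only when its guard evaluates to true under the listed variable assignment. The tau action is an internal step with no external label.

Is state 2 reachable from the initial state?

Answer: REACHABLE

Working:
10 transition(s) survive guard evaluation.
depth 0: {0}
depth 1: {1,2,3,4}  now seen {0,1,2,3,4}
R = {0,1,2,3,4}
trace reaching 2: b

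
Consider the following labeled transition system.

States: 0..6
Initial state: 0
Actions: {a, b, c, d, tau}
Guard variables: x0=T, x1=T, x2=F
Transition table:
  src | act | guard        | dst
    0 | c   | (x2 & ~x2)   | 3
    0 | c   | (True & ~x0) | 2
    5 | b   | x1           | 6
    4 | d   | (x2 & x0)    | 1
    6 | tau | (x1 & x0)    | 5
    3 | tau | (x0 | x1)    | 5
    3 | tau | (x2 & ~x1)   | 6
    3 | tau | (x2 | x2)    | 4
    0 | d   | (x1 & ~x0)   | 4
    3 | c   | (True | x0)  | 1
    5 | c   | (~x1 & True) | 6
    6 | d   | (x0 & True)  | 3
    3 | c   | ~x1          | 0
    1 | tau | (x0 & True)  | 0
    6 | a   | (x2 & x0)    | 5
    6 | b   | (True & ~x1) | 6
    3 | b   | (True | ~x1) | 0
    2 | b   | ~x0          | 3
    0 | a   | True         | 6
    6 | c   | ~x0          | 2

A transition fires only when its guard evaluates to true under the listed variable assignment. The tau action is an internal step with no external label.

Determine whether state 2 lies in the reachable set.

Answer: UNREACHABLE

Trace:
8 transition(s) survive guard evaluation.
depth 0: {0}
depth 1: {6}  now seen {0,6}
depth 2: {3,5}  now seen {0,3,5,6}
depth 3: {1}  now seen {0,1,3,5,6}
R = {0,1,3,5,6}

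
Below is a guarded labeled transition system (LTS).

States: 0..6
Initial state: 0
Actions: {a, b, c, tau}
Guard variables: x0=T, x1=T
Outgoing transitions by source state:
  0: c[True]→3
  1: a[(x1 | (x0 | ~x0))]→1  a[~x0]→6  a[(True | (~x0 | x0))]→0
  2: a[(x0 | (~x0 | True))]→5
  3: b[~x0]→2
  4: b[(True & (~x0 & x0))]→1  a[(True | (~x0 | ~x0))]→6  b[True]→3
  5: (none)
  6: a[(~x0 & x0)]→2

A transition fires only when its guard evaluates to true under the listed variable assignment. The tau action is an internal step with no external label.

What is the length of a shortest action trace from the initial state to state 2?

Answer: UNREACHABLE

Working:
BFS to 2:
  depth 0: {0}
  depth 1: {3}
2 never appears.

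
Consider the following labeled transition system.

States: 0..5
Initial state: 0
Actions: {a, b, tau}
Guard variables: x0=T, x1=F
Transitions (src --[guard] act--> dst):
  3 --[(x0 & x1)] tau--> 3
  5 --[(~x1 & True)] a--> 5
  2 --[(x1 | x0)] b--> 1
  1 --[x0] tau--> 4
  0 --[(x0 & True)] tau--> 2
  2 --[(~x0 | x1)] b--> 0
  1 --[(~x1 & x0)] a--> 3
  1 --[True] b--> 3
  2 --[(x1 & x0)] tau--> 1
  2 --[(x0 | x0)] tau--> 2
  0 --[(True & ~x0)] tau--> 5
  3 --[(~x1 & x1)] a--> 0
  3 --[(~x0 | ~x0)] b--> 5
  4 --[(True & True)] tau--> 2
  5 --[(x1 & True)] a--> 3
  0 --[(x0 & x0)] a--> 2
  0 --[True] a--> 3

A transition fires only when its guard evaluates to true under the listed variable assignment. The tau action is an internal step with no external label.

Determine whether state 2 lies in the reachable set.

Guard filter leaves 10 enabled edge(s).
Layer 0: {0}
Layer 1: {2,3}  total {0,2,3}
Layer 2: {1}  total {0,1,2,3}
Layer 3: {4}  total {0,1,2,3,4}
R = {0,1,2,3,4}
Path to 2: tau

Answer: REACHABLE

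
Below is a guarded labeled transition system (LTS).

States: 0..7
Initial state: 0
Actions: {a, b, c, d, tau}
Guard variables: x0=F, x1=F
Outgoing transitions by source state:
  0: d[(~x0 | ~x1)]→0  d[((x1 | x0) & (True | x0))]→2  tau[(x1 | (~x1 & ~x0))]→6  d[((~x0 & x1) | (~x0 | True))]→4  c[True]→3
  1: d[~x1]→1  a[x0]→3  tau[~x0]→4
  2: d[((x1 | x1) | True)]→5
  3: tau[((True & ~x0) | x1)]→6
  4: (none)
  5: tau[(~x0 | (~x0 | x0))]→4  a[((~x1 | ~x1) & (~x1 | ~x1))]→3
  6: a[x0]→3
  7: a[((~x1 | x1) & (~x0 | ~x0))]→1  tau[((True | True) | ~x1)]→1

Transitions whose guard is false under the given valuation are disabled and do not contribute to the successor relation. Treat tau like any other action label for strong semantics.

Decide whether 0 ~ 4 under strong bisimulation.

Answer: NOT BISIMILAR

Working:
Compute ~ classes (split until stable):
  π0 = {{0,1,2,3,4,5,6,7}}
  π1 = {{0},{1},{2},{3},{4,6},{5,7}}
  π2 = {{0},{1},{2},{3},{4,6},{5},{7}}
Fixed point at round 3; 7 class(es).
[0]={0}  [4]={4,6}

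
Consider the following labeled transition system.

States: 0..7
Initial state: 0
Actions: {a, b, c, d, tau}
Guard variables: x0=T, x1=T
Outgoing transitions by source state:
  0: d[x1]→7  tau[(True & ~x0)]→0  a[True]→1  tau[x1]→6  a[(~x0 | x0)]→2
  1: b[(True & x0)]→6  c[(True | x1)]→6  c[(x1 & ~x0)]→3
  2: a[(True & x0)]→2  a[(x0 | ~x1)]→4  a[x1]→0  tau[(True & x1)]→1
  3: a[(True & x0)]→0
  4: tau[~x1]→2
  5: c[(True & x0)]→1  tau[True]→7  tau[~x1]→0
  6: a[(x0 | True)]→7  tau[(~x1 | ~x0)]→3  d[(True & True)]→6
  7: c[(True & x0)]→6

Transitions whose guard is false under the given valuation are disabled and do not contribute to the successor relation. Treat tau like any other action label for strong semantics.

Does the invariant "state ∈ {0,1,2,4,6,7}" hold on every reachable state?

Answer: INVARIANT HOLDS

Analysis:
Inv-set: {0,1,2,4,6,7}
Reachable = {0,1,2,4,6,7}
  0: ✓
  1: ✓
  2: ✓
  4: ✓
  6: ✓
  7: ✓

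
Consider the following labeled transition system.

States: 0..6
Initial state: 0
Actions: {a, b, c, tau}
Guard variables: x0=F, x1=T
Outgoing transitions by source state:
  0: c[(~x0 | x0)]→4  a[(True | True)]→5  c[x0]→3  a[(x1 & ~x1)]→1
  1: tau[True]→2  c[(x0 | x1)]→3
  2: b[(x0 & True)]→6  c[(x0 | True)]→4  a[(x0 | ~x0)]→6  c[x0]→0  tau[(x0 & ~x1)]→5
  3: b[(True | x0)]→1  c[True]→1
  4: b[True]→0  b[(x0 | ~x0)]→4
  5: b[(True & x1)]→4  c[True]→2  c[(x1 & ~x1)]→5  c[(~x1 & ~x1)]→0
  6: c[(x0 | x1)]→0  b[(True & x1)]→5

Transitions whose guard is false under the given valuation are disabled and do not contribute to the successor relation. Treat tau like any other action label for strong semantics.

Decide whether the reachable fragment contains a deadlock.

Reachable = {0,2,4,5,6}
  0: a→5  c→4  [2 exit(s)]
  2: a→6  c→4  [2 exit(s)]
  4: b→0  b→4  [2 exit(s)]
  5: b→4  c→2  [2 exit(s)]
  6: b→5  c→0  [2 exit(s)]

Answer: DEADLOCK-FREE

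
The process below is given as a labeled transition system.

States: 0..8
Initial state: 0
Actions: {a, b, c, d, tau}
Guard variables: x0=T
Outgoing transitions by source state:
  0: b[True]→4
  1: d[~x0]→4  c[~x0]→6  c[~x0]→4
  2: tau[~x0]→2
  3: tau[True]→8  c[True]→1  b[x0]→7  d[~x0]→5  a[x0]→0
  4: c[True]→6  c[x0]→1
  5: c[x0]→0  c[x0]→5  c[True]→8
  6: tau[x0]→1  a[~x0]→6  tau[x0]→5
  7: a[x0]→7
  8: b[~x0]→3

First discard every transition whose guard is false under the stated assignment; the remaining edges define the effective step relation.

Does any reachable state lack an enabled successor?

R = {0,1,4,5,6,8}
  0: b→4  [1 out]
  1: ∅  [deadlock]
  4: c→1  c→6  [2 out]
  5: c→0  c→5  c→8  [3 out]
  6: tau→1  tau→5  [2 out]
  8: ∅  [deadlock]
Path to 1: b·c

Answer: DEADLOCK at state 1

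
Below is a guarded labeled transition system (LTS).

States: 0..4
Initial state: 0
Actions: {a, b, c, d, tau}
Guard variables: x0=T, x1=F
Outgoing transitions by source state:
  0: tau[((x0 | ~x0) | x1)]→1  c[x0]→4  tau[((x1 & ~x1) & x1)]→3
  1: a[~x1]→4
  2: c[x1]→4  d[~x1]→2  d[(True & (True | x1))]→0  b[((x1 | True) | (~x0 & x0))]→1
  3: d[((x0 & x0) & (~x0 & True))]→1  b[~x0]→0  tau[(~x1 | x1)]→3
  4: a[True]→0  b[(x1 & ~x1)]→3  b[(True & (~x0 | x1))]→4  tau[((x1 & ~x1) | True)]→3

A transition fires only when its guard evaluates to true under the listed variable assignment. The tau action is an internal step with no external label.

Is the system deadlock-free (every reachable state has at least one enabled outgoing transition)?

R = {0,1,3,4}
  0: c→4  tau→1  [2 exit(s)]
  1: a→4  [1 exit(s)]
  3: tau→3  [1 exit(s)]
  4: a→0  tau→3  [2 exit(s)]

Answer: DEADLOCK-FREE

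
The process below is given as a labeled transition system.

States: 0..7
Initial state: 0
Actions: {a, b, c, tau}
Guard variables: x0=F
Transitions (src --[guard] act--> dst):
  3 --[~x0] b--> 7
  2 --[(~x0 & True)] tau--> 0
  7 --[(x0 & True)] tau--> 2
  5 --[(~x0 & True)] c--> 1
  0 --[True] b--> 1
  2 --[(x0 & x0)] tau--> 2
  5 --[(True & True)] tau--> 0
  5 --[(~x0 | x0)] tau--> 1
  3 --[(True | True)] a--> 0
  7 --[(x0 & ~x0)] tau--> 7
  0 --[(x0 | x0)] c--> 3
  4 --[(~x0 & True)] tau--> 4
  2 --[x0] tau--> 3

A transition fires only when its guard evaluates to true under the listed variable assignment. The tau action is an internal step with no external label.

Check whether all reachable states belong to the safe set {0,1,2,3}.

Safe = {0,1,2,3}
Reachable = {0,1}
  0: ok
  1: ok

Answer: INVARIANT HOLDS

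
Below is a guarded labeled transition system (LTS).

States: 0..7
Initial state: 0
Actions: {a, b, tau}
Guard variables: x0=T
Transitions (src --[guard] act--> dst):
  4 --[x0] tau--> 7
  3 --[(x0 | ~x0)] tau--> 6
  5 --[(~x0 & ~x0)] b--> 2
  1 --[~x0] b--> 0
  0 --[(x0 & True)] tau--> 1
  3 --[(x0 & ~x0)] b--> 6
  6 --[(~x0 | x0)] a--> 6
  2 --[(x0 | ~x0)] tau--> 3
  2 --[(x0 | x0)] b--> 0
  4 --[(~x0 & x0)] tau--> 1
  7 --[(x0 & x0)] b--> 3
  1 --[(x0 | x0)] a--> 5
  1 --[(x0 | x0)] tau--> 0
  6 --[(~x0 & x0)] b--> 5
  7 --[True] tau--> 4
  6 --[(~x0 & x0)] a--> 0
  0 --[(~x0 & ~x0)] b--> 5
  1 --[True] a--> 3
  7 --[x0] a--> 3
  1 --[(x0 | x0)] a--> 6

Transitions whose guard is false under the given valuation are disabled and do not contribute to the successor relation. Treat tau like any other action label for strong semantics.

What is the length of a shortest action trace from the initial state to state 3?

Answer: 2

Trace:
Layered search for 3:
  depth 0: {0}
  depth 1: {1}
  depth 2: {3,5,6}
3 enters at depth 2; path tau·a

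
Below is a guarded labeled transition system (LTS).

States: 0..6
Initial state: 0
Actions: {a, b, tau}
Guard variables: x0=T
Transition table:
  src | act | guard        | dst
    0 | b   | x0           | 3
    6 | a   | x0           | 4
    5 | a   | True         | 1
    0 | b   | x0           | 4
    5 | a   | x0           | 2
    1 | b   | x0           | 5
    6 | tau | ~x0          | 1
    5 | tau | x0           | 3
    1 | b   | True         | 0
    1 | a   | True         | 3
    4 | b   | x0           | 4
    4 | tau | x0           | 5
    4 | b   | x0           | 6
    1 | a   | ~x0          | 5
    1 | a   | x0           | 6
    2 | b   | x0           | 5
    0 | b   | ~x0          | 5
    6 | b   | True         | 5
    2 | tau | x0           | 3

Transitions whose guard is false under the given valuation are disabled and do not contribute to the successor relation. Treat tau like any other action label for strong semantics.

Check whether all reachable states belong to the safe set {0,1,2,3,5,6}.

Inv-set: {0,1,2,3,5,6}
Reach set: {0,1,2,3,4,5,6}
  0: ✓
  1: ✓
  2: ✓
  3: ✓
  4: ✗ unsafe
  5: ✓
  6: ✓
counterexample path to 4: b

Answer: INVARIANT VIOLATED at state 4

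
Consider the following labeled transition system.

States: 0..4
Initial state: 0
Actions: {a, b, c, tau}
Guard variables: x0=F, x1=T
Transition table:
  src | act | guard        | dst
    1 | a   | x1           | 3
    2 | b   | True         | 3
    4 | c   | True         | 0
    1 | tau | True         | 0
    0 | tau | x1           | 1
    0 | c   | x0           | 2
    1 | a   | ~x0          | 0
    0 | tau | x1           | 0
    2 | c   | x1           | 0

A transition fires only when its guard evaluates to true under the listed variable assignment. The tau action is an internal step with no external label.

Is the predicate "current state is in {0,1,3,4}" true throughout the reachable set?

Allowed set {0,1,3,4}
Reach set: {0,1,3}
  0: safe
  1: safe
  3: safe

Answer: INVARIANT HOLDS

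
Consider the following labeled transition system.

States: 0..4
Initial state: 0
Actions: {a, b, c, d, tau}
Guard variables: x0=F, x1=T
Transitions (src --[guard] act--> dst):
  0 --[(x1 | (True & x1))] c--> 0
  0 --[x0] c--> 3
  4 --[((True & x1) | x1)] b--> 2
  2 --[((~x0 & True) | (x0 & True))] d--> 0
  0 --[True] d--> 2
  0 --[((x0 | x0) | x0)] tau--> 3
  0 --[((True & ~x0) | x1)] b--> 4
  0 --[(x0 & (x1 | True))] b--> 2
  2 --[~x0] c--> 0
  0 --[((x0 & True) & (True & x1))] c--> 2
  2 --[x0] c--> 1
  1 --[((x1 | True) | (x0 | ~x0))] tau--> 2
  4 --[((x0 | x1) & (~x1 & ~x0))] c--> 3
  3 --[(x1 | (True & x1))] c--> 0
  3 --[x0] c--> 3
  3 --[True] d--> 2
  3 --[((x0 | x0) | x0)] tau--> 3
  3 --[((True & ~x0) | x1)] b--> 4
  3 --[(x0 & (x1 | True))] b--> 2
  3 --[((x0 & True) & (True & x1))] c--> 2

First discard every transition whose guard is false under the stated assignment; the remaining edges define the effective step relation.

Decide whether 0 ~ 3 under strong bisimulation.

Compute ~ classes (split until stable):
  round 0: {{0,1,2,3,4}}
  round 1: {{0,3},{1},{2},{4}}
Fixed point at round 2; 4 class(es).
class of 0: {0,3}; class of 3: {0,3}

Answer: BISIMILAR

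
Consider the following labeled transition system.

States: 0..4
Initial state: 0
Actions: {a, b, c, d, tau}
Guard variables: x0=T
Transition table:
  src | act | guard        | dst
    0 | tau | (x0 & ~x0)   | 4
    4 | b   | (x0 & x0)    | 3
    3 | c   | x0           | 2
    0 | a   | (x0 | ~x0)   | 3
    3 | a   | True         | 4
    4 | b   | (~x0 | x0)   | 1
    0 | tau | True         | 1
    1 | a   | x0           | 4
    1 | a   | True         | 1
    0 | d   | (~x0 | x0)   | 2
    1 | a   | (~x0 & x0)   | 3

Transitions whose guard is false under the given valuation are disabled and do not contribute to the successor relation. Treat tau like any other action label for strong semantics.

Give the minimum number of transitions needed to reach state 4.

BFS to 4:
  L0 = {0}
  L1 = {1,2,3}
  L2 = {4}
4 enters at depth 2; path a·a

Answer: 2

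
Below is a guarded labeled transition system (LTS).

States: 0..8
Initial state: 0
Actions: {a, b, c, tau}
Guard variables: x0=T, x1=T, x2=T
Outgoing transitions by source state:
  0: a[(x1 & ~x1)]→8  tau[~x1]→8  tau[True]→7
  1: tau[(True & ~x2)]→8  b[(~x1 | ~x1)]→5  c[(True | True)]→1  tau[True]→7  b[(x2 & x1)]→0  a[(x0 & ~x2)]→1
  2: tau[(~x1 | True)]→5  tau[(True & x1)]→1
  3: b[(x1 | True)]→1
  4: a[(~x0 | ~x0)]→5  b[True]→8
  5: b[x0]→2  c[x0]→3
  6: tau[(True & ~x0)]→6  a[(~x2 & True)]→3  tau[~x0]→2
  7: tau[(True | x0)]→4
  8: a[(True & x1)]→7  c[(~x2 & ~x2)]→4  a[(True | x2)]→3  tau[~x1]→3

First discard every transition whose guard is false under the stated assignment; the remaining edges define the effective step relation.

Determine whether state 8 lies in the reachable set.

13 transition(s) survive guard evaluation.
L0 = {0}
L1 = {7}  total {0,7}
L2 = {4}  total {0,4,7}
L3 = {8}  total {0,4,7,8}
L4 = {3}  total {0,3,4,7,8}
L5 = {1}  total {0,1,3,4,7,8}
Reach set: {0,1,3,4,7,8}
witness 8: tau·tau·b

Answer: REACHABLE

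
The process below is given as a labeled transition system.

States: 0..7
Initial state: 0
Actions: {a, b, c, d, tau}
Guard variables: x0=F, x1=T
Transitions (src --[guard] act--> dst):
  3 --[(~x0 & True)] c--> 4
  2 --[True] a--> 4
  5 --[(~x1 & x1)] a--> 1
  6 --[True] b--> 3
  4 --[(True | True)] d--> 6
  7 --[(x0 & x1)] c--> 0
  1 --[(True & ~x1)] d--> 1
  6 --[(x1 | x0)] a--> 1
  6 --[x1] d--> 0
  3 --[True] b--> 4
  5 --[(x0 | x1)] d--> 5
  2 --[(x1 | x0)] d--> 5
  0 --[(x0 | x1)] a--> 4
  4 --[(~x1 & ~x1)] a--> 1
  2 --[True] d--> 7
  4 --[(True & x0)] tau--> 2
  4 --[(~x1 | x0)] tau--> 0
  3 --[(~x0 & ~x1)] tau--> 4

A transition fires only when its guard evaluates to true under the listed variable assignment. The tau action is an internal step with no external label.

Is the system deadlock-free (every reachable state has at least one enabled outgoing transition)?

Reach set: {0,1,3,4,6}
  0: a→4  [deg 1]
  1: ∅  [deadlock]
  3: b→4  c→4  [deg 2]
  4: d→6  [deg 1]
  6: a→1  b→3  d→0  [deg 3]
Path to 1: a·d·a

Answer: DEADLOCK at state 1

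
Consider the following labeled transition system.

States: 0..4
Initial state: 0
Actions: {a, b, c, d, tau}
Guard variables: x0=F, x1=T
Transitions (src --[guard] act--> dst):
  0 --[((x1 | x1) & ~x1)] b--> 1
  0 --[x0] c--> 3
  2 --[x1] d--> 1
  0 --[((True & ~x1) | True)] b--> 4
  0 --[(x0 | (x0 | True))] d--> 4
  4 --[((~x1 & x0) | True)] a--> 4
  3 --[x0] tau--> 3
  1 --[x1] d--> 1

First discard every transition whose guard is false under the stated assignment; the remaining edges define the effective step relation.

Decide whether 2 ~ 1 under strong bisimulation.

Answer: BISIMILAR

Working:
Bisimulation quotient by refinement:
  π0 = {{0,1,2,3,4}}
  π1 = {{0},{1,2},{3},{4}}
Fixed point at round 2; 4 class(es).
class of 2: {1,2}; class of 1: {1,2}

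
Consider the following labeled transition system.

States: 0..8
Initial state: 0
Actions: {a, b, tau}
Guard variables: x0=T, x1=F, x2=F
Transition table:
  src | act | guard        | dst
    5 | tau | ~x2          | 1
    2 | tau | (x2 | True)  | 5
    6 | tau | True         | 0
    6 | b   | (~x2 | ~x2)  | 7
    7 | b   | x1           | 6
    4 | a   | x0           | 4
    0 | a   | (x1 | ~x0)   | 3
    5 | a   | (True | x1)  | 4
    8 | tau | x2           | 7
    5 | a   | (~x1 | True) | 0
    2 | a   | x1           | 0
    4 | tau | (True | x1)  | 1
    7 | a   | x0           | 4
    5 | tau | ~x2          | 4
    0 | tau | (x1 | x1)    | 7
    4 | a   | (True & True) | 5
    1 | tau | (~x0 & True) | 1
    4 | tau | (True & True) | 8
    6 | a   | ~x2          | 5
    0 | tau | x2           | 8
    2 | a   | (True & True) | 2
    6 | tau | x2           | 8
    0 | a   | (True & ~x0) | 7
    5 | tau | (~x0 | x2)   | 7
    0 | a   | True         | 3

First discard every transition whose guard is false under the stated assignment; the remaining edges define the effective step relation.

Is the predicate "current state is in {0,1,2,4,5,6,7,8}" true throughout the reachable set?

Safe = {0,1,2,4,5,6,7,8}
Reach set: {0,3}
  0: ✓
  3: ✗ unsafe
counterexample path to 3: a

Answer: INVARIANT VIOLATED at state 3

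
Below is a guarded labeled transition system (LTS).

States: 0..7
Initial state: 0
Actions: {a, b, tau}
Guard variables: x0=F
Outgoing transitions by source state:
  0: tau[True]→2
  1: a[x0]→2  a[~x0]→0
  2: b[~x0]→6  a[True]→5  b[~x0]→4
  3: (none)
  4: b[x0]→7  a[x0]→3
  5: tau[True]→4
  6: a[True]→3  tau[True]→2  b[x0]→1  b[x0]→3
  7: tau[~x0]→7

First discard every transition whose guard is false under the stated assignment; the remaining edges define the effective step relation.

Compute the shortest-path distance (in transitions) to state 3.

Answer: 3

Trace:
Breadth-first toward 3:
  depth 0: {0}
  depth 1: {2}
  depth 2: {4,5,6}
  depth 3: {3}
depth(3)=3, e.g. tau·b·a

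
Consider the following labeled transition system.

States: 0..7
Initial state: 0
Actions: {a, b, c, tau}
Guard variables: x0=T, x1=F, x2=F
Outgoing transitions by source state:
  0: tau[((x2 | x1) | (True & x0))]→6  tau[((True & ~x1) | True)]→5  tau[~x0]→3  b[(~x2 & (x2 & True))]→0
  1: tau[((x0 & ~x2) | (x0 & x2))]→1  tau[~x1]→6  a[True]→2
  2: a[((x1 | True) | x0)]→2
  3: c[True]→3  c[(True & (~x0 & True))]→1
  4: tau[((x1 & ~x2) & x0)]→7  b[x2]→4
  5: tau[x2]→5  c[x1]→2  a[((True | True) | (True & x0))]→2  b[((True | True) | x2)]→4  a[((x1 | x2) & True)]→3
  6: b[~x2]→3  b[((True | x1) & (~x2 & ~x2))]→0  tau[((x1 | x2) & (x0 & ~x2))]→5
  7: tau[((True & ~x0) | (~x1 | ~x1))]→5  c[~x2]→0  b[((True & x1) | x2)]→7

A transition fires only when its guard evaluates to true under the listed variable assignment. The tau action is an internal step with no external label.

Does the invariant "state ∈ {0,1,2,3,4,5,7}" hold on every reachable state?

Safe = {0,1,2,3,4,5,7}
R = {0,2,3,4,5,6}
  0: ✓
  2: ✓
  3: ✓
  4: ✓
  5: ✓
  6: outside
counterexample path to 6: tau

Answer: INVARIANT VIOLATED at state 6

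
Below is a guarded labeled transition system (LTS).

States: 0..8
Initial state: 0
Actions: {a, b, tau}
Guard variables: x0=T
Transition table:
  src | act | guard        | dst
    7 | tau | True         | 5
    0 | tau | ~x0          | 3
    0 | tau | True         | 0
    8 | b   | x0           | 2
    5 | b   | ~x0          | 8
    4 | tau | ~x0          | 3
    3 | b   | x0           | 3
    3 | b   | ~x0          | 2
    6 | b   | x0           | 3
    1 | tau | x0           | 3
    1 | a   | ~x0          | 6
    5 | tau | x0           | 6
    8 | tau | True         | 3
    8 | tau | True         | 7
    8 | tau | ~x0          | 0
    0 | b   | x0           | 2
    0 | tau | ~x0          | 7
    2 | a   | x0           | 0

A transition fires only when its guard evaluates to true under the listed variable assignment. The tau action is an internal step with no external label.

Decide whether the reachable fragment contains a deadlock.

Reach set: {0,2}
  0: b→2  tau→0  [2 exit(s)]
  2: a→0  [1 exit(s)]

Answer: DEADLOCK-FREE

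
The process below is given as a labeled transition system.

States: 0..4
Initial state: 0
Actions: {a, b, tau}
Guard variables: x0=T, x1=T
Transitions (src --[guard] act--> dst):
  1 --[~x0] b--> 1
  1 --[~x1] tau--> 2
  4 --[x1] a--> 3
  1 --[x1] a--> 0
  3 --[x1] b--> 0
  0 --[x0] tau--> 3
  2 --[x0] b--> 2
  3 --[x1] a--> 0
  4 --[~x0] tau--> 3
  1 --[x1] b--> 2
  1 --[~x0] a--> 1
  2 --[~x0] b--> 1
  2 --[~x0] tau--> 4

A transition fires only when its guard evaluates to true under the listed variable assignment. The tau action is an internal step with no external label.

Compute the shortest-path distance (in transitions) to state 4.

Breadth-first toward 4:
  L0 = {0}
  L1 = {3}
4 never appears.

Answer: UNREACHABLE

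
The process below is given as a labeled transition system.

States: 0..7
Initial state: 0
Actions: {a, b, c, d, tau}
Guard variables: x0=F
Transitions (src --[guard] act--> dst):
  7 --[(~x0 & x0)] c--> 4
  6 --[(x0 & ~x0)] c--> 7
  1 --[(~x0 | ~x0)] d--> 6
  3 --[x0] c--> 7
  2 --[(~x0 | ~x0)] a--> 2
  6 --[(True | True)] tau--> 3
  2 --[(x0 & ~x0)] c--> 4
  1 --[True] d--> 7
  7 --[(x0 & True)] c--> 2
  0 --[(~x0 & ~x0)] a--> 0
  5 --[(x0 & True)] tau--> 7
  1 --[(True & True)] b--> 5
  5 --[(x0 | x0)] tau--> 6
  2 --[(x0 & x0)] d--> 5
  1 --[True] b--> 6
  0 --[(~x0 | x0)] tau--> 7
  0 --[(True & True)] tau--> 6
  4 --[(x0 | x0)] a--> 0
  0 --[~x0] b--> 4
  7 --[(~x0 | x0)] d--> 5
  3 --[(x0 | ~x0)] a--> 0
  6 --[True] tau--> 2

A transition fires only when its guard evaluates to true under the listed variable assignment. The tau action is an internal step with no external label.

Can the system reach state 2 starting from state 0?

Guard filter leaves 13 enabled edge(s).
L0 = {0}
L1 = {4,6,7}  now seen {0,4,6,7}
L2 = {2,3,5}  now seen {0,2,3,4,5,6,7}
R = {0,2,3,4,5,6,7}
witness 2: tau·tau

Answer: REACHABLE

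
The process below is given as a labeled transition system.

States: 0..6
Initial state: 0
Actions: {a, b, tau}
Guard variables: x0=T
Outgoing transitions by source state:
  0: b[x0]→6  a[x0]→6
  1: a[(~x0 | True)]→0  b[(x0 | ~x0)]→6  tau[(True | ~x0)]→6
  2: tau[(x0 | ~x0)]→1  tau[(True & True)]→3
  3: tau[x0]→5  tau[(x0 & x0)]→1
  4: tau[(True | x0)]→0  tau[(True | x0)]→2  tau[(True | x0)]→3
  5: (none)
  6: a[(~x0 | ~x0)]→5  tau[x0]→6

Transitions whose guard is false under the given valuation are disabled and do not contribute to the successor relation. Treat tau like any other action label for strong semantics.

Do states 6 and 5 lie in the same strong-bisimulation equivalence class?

Refine partition for ~:
  π0 = {{0,1,2,3,4,5,6}}
  π1 = {{0},{1},{2,3,4,6},{5}}
  π2 = {{0},{1},{2},{3},{4},{5},{6}}
Fixed point at round 3; 7 class(es).
class of 6: {6}; class of 5: {5}

Answer: NOT BISIMILAR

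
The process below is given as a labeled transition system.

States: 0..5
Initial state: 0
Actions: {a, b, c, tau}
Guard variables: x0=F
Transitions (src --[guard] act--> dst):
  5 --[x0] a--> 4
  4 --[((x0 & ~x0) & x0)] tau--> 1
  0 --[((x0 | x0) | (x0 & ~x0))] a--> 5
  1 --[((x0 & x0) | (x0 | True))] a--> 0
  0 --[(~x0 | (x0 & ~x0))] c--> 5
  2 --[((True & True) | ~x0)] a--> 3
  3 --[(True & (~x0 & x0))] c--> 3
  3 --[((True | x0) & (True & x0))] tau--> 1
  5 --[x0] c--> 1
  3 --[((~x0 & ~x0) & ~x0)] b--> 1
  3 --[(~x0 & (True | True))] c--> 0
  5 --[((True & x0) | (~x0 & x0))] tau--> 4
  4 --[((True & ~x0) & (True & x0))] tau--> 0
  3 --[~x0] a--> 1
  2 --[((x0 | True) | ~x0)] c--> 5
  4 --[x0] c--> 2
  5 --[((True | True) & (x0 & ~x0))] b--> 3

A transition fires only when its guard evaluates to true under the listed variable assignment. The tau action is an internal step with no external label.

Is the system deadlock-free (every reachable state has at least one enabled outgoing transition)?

Answer: DEADLOCK at state 5

Working:
R = {0,5}
  0: c→5  [1 exit(s)]
  5: ∅  [no exit]
Path to 5: c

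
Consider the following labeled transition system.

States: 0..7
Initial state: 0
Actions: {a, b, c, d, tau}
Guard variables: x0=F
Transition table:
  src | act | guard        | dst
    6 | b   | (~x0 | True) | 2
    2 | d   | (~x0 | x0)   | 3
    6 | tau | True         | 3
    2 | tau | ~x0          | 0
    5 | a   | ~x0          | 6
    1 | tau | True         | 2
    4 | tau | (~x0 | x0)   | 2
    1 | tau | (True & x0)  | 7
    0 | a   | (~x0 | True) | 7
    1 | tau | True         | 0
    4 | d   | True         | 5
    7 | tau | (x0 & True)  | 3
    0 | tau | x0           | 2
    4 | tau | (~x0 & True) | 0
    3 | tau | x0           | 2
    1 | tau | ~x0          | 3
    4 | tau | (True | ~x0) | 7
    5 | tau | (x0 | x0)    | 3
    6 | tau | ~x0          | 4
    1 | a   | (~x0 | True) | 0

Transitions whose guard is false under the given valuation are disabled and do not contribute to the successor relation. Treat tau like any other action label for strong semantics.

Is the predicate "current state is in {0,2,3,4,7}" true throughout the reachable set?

Allowed set {0,2,3,4,7}
Reach set: {0,7}
  0: safe
  7: safe

Answer: INVARIANT HOLDS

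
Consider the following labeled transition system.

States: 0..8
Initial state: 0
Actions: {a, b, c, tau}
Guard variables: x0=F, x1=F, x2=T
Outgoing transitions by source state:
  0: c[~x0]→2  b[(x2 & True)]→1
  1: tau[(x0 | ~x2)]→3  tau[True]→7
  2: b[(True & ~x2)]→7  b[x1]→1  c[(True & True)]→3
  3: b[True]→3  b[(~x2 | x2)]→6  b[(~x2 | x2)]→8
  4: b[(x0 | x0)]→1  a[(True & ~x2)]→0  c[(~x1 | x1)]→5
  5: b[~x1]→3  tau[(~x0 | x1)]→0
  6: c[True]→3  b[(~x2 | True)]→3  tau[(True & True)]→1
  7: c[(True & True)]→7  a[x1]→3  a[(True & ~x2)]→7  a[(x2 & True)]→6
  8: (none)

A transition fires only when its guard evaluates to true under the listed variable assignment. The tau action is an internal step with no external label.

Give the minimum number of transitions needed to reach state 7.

Answer: 2

Working:
Layered search for 7:
  Layer 0: {0}
  Layer 1: {1,2}
  Layer 2: {3,7}
depth(7)=2, e.g. b·tau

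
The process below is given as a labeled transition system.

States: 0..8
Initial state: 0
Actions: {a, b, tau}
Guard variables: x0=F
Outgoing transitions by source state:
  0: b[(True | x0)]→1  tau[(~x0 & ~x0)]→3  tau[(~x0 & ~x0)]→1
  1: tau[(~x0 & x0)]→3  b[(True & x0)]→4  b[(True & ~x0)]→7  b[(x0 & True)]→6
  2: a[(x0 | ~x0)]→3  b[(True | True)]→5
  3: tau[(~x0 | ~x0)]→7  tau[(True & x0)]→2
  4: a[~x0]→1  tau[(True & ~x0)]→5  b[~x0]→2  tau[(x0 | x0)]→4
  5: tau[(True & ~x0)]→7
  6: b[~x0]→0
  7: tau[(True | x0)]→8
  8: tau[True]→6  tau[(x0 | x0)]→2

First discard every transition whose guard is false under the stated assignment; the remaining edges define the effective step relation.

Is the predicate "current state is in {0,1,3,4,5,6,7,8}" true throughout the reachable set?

Answer: INVARIANT HOLDS

Analysis:
Inv-set: {0,1,3,4,5,6,7,8}
R = {0,1,3,6,7,8}
  0: safe
  1: safe
  3: safe
  6: safe
  7: safe
  8: safe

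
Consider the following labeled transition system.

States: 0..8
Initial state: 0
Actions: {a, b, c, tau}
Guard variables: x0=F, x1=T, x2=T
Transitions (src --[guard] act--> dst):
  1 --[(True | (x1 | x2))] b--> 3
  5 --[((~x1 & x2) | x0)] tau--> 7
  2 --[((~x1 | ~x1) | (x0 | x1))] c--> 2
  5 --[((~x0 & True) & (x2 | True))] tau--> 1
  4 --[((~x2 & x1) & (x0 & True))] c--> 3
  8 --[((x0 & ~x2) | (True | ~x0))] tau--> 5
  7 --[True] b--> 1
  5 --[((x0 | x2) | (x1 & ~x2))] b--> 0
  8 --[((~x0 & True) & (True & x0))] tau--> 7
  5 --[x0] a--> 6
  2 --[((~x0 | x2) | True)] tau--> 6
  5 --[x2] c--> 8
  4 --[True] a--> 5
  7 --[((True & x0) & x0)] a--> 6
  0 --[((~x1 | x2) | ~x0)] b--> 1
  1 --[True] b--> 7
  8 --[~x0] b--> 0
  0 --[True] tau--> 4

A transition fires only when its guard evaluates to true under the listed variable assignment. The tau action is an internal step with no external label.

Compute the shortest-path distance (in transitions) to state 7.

Layered search for 7:
  depth 0: {0}
  depth 1: {1,4}
  depth 2: {3,5,7}
depth(7)=2, e.g. b·b

Answer: 2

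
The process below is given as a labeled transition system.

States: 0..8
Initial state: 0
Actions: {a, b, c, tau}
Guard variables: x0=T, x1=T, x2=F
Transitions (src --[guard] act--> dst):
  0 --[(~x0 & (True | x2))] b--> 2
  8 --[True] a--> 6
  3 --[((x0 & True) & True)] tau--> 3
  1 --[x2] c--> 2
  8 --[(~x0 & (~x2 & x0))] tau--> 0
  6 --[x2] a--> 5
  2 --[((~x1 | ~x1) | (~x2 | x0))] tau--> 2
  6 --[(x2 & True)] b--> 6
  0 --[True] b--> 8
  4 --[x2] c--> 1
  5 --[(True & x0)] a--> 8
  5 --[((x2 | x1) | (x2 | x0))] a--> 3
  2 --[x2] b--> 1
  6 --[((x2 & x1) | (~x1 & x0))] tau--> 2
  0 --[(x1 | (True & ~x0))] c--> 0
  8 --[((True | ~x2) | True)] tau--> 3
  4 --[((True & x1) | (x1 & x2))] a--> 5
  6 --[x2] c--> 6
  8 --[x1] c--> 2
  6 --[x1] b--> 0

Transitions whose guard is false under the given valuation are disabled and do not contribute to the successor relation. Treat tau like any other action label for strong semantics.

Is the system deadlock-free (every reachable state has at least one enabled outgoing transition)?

Reachable = {0,2,3,6,8}
  0: b→8  c→0  [deg 2]
  2: tau→2  [deg 1]
  3: tau→3  [deg 1]
  6: b→0  [deg 1]
  8: a→6  c→2  tau→3  [deg 3]

Answer: DEADLOCK-FREE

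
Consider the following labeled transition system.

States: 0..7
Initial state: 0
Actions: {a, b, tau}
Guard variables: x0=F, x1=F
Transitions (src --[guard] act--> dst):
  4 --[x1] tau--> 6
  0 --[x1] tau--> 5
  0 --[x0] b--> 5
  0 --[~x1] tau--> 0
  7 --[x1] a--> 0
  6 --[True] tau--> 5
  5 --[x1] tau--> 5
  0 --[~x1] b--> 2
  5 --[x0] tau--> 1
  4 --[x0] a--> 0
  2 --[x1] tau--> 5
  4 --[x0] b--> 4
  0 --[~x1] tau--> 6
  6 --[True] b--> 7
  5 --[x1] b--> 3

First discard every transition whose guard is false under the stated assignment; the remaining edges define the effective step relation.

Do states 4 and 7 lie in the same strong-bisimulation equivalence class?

Answer: BISIMILAR

Working:
Refine partition for ~:
  π0 = {{0,1,2,3,4,5,6,7}}
  π1 = {{0,6},{1,2,3,4,5,7}}
  π2 = {{0},{1,2,3,4,5,7},{6}}
Fixed point at round 3; 3 class(es).
class of 4: {1,2,3,4,5,7}; class of 7: {1,2,3,4,5,7}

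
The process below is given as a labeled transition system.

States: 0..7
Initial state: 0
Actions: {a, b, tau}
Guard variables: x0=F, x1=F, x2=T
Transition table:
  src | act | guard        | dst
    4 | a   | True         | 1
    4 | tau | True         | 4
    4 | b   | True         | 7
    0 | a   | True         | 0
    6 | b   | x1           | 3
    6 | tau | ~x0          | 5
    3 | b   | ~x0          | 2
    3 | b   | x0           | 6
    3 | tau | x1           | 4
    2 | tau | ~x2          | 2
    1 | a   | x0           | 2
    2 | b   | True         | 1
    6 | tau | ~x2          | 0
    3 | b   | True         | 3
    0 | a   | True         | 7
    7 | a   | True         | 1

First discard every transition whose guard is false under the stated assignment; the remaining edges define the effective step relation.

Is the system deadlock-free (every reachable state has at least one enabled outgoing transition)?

Answer: DEADLOCK at state 1

Trace:
R = {0,1,7}
  0: a→0  a→7  [2 exit(s)]
  1: ∅  [STUCK]
  7: a→1  [1 exit(s)]
trace reaching 1: a·a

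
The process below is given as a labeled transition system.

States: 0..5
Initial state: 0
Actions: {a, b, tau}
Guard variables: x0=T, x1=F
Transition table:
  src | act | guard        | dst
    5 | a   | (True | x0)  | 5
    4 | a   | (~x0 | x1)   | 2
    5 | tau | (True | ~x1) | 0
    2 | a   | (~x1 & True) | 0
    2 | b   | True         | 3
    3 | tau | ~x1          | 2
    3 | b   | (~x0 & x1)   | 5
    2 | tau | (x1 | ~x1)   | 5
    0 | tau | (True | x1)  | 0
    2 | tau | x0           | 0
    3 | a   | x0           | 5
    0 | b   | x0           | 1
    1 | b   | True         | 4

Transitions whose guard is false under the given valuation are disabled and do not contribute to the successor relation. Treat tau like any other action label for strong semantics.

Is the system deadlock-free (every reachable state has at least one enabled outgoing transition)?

R = {0,1,4}
  0: b→1  tau→0  [2 out]
  1: b→4  [1 out]
  4: ∅  [STUCK]
trace reaching 4: b·b

Answer: DEADLOCK at state 4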